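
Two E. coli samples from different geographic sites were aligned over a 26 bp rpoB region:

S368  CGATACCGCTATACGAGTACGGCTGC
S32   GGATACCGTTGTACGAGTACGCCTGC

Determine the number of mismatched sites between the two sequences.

4

Differing sites — 1:C/G; 9:C/T; 11:A/G; 22:G/C.
That gives 4 mismatches out of 26 aligned sites, so the Hamming distance is 4.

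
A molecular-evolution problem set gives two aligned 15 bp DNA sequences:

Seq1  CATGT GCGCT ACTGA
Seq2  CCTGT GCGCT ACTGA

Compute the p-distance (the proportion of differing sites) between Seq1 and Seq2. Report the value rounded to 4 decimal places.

0.0667

Differing sites — 2:A/C.
There are 1 differences over 15 sites, so p = 1/15 = 0.0667.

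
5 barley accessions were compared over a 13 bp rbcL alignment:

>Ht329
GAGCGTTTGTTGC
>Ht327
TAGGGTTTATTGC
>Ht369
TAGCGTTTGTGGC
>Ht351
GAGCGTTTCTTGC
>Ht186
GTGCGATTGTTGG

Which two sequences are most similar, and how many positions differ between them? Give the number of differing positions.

1

Pairwise Hamming distances:
  Ht329 vs Ht327: 3
  Ht329 vs Ht369: 2
  Ht329 vs Ht351: 1
  Ht329 vs Ht186: 3
  Ht327 vs Ht369: 3
  Ht327 vs Ht351: 3
  Ht327 vs Ht186: 6
  Ht369 vs Ht351: 3
  Ht369 vs Ht186: 5
  Ht351 vs Ht186: 4
The smallest is 1, between Ht329 and Ht351.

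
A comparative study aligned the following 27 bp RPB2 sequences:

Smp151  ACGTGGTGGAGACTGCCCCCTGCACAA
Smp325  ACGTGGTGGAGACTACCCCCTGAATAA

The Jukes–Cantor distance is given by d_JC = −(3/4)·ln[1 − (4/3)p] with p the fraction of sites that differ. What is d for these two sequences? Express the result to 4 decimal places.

Mismatches occur at site 15 (G/A), site 23 (C/A), site 25 (C/T).
p = 3/27 = 0.111111.
d = −0.75 · ln(1 − (4/3)·0.111111) = −0.75 · ln(0.851852) = −0.75 · (-0.160342) = 0.1203.

0.1203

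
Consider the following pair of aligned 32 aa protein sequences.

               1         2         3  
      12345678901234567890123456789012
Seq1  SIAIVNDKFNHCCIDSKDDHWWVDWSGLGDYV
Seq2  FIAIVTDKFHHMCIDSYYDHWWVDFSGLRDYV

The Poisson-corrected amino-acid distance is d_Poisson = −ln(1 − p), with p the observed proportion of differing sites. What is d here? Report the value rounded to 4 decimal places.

Mismatches occur at site 1 (S→F), site 6 (N→T), site 10 (N→H), site 12 (C→M), site 17 (K→Y), site 18 (D→Y), site 25 (W→F), site 29 (G→R).
p = 8/32 = 0.250000.
d = −ln(1 − 0.250000) = −ln(0.750000) = 0.2877.

0.2877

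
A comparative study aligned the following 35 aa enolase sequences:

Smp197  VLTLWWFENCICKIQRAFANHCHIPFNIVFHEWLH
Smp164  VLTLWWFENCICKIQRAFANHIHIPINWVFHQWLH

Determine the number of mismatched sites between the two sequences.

4

Mismatches occur at site 22 (C↔I), site 26 (F↔I), site 28 (I↔W), site 32 (E↔Q).
That gives 4 mismatches out of 35 aligned sites, so the Hamming distance is 4.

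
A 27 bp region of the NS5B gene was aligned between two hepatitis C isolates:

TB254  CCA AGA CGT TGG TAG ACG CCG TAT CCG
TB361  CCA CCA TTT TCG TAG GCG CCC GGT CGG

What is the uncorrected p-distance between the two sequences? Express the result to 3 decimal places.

0.370

Differing sites — 4:A/C; 5:G/C; 7:C/T; 8:G/T; 11:G/C; 16:A/G; 21:G/C; 22:T/G; 23:A/G; 26:C/G.
There are 10 differences over 27 sites, so p = 10/27 = 0.370.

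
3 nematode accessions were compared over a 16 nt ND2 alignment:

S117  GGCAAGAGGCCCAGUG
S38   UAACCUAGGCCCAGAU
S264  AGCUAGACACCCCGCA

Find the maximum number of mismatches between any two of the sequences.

Pairwise Hamming distances:
  S117 vs S38: 8
  S117 vs S264: 7
  S38 vs S264: 11
The largest is 11, between S38 and S264.

11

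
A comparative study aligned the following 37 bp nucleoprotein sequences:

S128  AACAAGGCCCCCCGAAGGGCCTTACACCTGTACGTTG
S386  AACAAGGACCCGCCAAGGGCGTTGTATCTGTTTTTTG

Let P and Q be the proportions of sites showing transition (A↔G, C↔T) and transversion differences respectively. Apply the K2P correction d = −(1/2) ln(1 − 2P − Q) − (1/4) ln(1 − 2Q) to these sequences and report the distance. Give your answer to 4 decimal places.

Differing sites — 8:C/A (Tv); 12:C/G (Tv); 14:G/C (Tv); 21:C/G (Tv); 24:A/G (Ti); 25:C/T (Ti); 27:C/T (Ti); 32:A/T (Tv); 33:C/T (Ti); 34:G/T (Tv).
Of the 10 differences, 4 transitions and 6 transversions over 37 sites: P = 4/37 = 0.108108, Q = 6/37 = 0.162162.
d = −0.5·ln(0.621622) − 0.25·ln(0.675676) = −0.5·(-0.475423) − 0.25·(-0.392042) = 0.3357.

0.3357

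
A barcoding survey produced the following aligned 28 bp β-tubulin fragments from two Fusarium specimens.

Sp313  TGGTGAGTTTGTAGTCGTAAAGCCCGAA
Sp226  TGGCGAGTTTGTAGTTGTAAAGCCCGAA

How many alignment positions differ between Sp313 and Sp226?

2

Mismatches occur at site 4 (T→C), site 16 (C→T).
That gives 2 mismatches out of 28 aligned sites, so the Hamming distance is 2.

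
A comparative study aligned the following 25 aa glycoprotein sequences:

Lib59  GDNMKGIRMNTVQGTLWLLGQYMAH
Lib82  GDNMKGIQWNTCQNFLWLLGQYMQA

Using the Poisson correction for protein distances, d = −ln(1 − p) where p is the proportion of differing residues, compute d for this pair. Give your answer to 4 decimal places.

The sequences differ at positions 8 (R/Q), 9 (M/W), 12 (V/C), 14 (G/N), 15 (T/F), 24 (A/Q), 25 (H/A).
p = 7/25 = 0.280000.
d = −ln(1 − 0.280000) = −ln(0.720000) = 0.3285.

0.3285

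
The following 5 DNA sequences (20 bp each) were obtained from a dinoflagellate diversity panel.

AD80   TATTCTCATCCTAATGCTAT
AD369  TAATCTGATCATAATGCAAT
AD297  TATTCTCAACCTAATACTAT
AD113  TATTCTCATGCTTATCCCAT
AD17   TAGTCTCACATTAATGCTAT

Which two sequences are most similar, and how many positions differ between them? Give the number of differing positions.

2

Pairwise Hamming distances:
  AD80 vs AD369: 4
  AD80 vs AD297: 2
  AD80 vs AD113: 4
  AD80 vs AD17: 4
  AD369 vs AD297: 6
  AD369 vs AD113: 7
  AD369 vs AD17: 6
  AD297 vs AD113: 5
  AD297 vs AD17: 5
  AD113 vs AD17: 7
The smallest is 2, between AD80 and AD297.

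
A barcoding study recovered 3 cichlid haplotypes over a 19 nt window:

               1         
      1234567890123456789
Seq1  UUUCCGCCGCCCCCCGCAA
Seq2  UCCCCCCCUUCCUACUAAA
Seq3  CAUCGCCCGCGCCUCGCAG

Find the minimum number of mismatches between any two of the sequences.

Pairwise Hamming distances:
  Seq1 vs Seq2: 9
  Seq1 vs Seq3: 7
  Seq2 vs Seq3: 12
The smallest is 7, between Seq1 and Seq3.

7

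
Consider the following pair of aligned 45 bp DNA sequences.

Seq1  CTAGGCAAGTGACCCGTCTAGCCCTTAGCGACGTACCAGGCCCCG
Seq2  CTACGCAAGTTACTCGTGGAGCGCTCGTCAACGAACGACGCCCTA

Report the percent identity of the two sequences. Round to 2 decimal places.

66.67%

Mismatches occur at site 4 (G→C), site 11 (G→T), site 14 (C→T), site 18 (C→G), site 19 (T→G), site 23 (C→G), site 26 (T→C), site 27 (A→G), site 28 (G→T), site 30 (G→A), site 34 (T→A), site 37 (C→G), site 39 (G→C), site 44 (C→T), site 45 (G→A).
30 of the 45 sites match, so the percent identity is 30/45 × 100 = 66.67%.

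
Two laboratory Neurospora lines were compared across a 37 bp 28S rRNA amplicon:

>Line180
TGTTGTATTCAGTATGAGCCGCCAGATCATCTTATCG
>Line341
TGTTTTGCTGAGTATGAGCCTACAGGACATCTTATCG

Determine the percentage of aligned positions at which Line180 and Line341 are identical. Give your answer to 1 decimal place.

Mismatches occur at site 5 (G→T), site 7 (A→G), site 8 (T→C), site 10 (C→G), site 21 (G→T), site 22 (C→A), site 26 (A→G), site 27 (T→A).
29 of the 37 sites match, so the percent identity is 29/37 × 100 = 78.4%.

78.4%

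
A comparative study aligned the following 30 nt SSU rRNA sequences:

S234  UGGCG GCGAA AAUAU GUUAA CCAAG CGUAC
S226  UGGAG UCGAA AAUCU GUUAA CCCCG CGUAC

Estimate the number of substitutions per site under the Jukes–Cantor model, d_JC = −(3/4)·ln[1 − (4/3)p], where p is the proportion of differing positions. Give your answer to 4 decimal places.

Mismatches occur at site 4 (C→A), site 6 (G→U), site 14 (A→C), site 23 (A→C), site 24 (A→C).
p = 5/30 = 0.166667.
d = −0.75 · ln(1 − (4/3)·0.166667) = −0.75 · ln(0.777777) = −0.75 · (-0.251315) = 0.1885.

0.1885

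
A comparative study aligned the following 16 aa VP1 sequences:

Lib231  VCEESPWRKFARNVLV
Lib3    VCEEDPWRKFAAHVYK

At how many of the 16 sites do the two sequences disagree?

Mismatches occur at site 5 (S↔D), site 12 (R↔A), site 13 (N↔H), site 15 (L↔Y), site 16 (V↔K).
That gives 5 mismatches out of 16 aligned sites, so the Hamming distance is 5.

5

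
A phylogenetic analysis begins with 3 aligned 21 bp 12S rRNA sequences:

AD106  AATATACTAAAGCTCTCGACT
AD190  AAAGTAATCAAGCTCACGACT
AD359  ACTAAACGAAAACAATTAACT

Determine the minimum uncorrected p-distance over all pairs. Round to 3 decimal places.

0.238

Pairwise Hamming distances:
  AD106 vs AD190: 5
  AD106 vs AD359: 8
  AD190 vs AD359: 13
The smallest is 5 mismatches, between AD106 and AD190; p = 5/21 = 0.238.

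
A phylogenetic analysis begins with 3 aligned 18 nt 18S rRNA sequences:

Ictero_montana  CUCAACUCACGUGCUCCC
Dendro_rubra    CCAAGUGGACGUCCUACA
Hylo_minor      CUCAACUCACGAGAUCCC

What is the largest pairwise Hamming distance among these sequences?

Pairwise Hamming distances:
  Ictero_montana vs Dendro_rubra: 9
  Ictero_montana vs Hylo_minor: 2
  Dendro_rubra vs Hylo_minor: 11
The largest is 11, between Dendro_rubra and Hylo_minor.

11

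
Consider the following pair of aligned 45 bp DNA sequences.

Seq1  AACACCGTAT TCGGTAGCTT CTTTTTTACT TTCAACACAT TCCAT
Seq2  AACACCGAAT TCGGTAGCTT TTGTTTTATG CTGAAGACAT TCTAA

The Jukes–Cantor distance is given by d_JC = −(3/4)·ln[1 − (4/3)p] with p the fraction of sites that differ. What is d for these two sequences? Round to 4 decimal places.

The sequences differ at positions 8 (T/A), 21 (C/T), 23 (T/G), 29 (C/T), 30 (T/G), 31 (T/C), 33 (C/G), 36 (C/G), 43 (C/T), 45 (T/A).
p = 10/45 = 0.222222.
d = −0.75 · ln(1 − (4/3)·0.222222) = −0.75 · ln(0.703704) = −0.75 · (-0.351397) = 0.2635.

0.2635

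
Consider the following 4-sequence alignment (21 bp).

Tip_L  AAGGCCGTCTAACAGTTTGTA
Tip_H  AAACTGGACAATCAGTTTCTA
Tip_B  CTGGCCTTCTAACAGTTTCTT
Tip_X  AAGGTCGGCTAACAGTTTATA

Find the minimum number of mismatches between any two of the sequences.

Pairwise Hamming distances:
  Tip_L vs Tip_H: 8
  Tip_L vs Tip_B: 5
  Tip_L vs Tip_X: 3
  Tip_H vs Tip_B: 11
  Tip_H vs Tip_X: 7
  Tip_B vs Tip_X: 7
The smallest is 3, between Tip_L and Tip_X.

3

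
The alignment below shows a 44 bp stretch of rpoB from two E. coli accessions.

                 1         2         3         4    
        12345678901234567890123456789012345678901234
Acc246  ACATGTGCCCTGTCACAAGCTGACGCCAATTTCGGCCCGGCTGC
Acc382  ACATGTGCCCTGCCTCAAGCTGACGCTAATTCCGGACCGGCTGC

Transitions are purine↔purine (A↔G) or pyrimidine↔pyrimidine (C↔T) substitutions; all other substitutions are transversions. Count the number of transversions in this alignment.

2

Differing sites — 13:T/C (Ti); 15:A/T (Tv); 27:C/T (Ti); 32:T/C (Ti); 36:C/A (Tv).
Of the 5 differences, 3 transitions and 2 transversions, so the answer is 2.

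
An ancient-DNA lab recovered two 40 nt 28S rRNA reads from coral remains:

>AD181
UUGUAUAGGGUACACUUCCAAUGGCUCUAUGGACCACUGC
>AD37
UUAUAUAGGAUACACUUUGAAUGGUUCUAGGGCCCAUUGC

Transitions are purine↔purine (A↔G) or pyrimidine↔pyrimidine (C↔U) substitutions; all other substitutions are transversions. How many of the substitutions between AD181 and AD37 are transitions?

5

Mismatches occur at site 3 (G↔A, transition), site 10 (G↔A, transition), site 18 (C↔U, transition), site 19 (C↔G, transversion), site 25 (C↔U, transition), site 30 (U↔G, transversion), site 33 (A↔C, transversion), site 37 (C↔U, transition).
Of the 8 differences, 5 transitions and 3 transversions, so the answer is 5.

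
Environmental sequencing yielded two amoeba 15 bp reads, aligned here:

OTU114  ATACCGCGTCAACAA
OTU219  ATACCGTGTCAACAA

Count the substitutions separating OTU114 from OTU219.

1

Differing sites — 7:C/T.
That gives 1 mismatch out of 15 aligned sites, so the Hamming distance is 1.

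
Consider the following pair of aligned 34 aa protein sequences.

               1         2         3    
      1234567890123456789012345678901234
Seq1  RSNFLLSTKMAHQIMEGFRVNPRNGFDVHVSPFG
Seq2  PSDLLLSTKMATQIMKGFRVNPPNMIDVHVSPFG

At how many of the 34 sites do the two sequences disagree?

8

Mismatches occur at site 1 (R/P), site 3 (N/D), site 4 (F/L), site 12 (H/T), site 16 (E/K), site 23 (R/P), site 25 (G/M), site 26 (F/I).
That gives 8 mismatches out of 34 aligned sites, so the Hamming distance is 8.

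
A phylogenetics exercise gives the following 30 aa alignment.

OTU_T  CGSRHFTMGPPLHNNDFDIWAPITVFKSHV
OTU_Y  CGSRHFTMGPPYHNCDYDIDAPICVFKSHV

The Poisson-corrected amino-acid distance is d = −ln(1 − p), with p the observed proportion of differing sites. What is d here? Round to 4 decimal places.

Mismatches occur at site 12 (L→Y), site 15 (N→C), site 17 (F→Y), site 20 (W→D), site 24 (T→C).
p = 5/30 = 0.166667.
d = −ln(1 − 0.166667) = −ln(0.833333) = 0.1823.

0.1823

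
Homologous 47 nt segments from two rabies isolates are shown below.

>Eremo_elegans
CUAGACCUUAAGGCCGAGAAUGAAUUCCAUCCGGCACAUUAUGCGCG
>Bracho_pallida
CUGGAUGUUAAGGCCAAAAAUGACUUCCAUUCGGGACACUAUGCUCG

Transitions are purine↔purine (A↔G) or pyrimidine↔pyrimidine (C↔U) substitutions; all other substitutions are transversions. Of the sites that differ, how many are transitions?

Mismatches occur at site 3 (A/G, transition), site 6 (C/U, transition), site 7 (C/G, transversion), site 16 (G/A, transition), site 18 (G/A, transition), site 24 (A/C, transversion), site 31 (C/U, transition), site 35 (C/G, transversion), site 39 (U/C, transition), site 45 (G/U, transversion).
Of the 10 differences, 6 transitions and 4 transversions, so the answer is 6.

6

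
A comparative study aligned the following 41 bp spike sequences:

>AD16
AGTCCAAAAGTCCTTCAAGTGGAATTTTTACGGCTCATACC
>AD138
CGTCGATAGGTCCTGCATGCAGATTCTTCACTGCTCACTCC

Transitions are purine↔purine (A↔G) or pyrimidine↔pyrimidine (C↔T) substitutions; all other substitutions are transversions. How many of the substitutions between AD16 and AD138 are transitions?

Mismatches occur at site 1 (A→C, transversion), site 5 (C→G, transversion), site 7 (A→T, transversion), site 9 (A→G, transition), site 15 (T→G, transversion), site 18 (A→T, transversion), site 20 (T→C, transition), site 21 (G→A, transition), site 24 (A→T, transversion), site 26 (T→C, transition), site 29 (T→C, transition), site 32 (G→T, transversion), site 38 (T→C, transition), site 39 (A→T, transversion).
Of the 14 differences, 6 transitions and 8 transversions, so the answer is 6.

6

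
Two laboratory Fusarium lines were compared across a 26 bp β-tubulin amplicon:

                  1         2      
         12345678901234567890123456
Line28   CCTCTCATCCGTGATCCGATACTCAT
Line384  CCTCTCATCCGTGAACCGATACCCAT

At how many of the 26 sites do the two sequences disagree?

2

Differing sites — 15:T/A; 23:T/C.
That gives 2 mismatches out of 26 aligned sites, so the Hamming distance is 2.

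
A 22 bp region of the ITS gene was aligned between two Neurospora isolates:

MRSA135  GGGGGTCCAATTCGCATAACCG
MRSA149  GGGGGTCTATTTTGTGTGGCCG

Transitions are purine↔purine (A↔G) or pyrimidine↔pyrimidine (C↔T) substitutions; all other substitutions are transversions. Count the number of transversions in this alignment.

1

The sequences differ at positions 8 (C/T, transition), 10 (A/T, transversion), 13 (C/T, transition), 15 (C/T, transition), 16 (A/G, transition), 18 (A/G, transition), 19 (A/G, transition).
Of the 7 differences, 6 transitions and 1 transversion, so the answer is 1.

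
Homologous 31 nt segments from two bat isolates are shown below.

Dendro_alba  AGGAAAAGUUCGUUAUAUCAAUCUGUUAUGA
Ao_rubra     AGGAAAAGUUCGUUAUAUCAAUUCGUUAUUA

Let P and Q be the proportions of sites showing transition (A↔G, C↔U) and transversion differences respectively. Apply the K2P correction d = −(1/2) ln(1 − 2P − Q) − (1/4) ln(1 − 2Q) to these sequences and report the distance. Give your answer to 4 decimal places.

Mismatches occur at site 23 (C/U, transition), site 24 (U/C, transition), site 30 (G/U, transversion).
Of the 3 differences, 2 transitions and 1 transversion over 31 sites: P = 2/31 = 0.064516, Q = 1/31 = 0.032258.
d = −0.5·ln(0.838710) − 0.25·ln(0.935484) = −0.5·(-0.175890) − 0.25·(-0.066691) = 0.1046.

0.1046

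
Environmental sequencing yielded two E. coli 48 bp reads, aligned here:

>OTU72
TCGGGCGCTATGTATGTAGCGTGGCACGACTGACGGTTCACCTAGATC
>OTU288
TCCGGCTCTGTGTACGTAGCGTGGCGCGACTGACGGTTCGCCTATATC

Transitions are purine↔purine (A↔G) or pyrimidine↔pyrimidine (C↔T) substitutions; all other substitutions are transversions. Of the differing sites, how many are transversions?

Differing sites — 3:G/C (Tv); 7:G/T (Tv); 10:A/G (Ti); 15:T/C (Ti); 26:A/G (Ti); 40:A/G (Ti); 45:G/T (Tv).
Of the 7 differences, 4 transitions and 3 transversions, so the answer is 3.

3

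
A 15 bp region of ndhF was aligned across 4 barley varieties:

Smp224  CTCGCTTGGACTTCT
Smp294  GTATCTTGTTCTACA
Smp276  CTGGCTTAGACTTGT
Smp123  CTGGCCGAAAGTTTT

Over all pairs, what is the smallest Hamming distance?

Pairwise Hamming distances:
  Smp224 vs Smp294: 7
  Smp224 vs Smp276: 3
  Smp224 vs Smp123: 7
  Smp294 vs Smp276: 9
  Smp294 vs Smp123: 12
  Smp276 vs Smp123: 5
The smallest is 3, between Smp224 and Smp276.

3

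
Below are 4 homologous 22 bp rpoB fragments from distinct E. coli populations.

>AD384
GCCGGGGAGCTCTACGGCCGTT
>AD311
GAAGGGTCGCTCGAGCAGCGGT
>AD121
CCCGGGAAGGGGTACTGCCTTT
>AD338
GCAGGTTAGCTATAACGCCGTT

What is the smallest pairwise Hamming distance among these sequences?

6

Pairwise Hamming distances:
  AD384 vs AD311: 10
  AD384 vs AD121: 7
  AD384 vs AD338: 6
  AD311 vs AD121: 15
  AD311 vs AD338: 9
  AD121 vs AD338: 10
The smallest is 6, between AD384 and AD338.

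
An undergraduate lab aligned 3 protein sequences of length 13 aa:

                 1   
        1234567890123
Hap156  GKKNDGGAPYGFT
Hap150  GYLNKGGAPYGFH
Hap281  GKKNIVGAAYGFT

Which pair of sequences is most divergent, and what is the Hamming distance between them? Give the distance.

Pairwise Hamming distances:
  Hap156 vs Hap150: 4
  Hap156 vs Hap281: 3
  Hap150 vs Hap281: 6
The largest is 6, between Hap150 and Hap281.

6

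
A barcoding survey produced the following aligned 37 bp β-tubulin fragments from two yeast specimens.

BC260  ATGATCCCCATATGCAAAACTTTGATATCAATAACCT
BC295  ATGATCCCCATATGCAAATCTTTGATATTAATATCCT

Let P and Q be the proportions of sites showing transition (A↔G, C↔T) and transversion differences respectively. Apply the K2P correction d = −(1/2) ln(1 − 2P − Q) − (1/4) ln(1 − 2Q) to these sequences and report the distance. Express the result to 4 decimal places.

Differing sites — 19:A/T (Tv); 29:C/T (Ti); 34:A/T (Tv).
Of the 3 differences, 1 transition and 2 transversions over 37 sites: P = 1/37 = 0.027027, Q = 2/37 = 0.054054.
d = −0.5·ln(0.891892) − 0.25·ln(0.891892) = −0.5·(-0.114410) − 0.25·(-0.114410) = 0.0858.

0.0858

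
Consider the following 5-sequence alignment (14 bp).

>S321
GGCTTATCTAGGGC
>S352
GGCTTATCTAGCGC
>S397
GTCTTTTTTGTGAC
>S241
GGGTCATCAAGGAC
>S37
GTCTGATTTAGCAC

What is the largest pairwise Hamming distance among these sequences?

Pairwise Hamming distances:
  S321 vs S352: 1
  S321 vs S397: 6
  S321 vs S241: 4
  S321 vs S37: 5
  S352 vs S397: 7
  S352 vs S241: 5
  S352 vs S37: 4
  S397 vs S241: 8
  S397 vs S37: 5
  S241 vs S37: 6
The largest is 8, between S397 and S241.

8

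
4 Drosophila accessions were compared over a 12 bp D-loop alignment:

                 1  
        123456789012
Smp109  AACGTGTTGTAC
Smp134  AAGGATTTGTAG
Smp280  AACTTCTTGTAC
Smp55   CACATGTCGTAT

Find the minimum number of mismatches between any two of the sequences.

Pairwise Hamming distances:
  Smp109 vs Smp134: 4
  Smp109 vs Smp280: 2
  Smp109 vs Smp55: 4
  Smp134 vs Smp280: 5
  Smp134 vs Smp55: 7
  Smp280 vs Smp55: 5
The smallest is 2, between Smp109 and Smp280.

2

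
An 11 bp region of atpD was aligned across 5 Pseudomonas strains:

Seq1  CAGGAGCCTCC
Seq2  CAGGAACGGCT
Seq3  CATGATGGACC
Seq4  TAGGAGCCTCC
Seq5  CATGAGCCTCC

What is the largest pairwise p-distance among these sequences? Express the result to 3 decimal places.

Pairwise Hamming distances:
  Seq1 vs Seq2: 4
  Seq1 vs Seq3: 5
  Seq1 vs Seq4: 1
  Seq1 vs Seq5: 1
  Seq2 vs Seq3: 5
  Seq2 vs Seq4: 5
  Seq2 vs Seq5: 5
  Seq3 vs Seq4: 6
  Seq3 vs Seq5: 4
  Seq4 vs Seq5: 2
The largest is 6 mismatches, between Seq3 and Seq4; p = 6/11 = 0.545.

0.545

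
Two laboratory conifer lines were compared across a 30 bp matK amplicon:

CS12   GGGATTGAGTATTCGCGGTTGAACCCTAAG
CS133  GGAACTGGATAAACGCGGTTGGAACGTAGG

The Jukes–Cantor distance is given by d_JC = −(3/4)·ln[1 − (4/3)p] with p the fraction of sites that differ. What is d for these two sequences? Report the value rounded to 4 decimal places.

0.4408

Differing sites — 3:G/A; 5:T/C; 8:A/G; 9:G/A; 12:T/A; 13:T/A; 22:A/G; 24:C/A; 26:C/G; 29:A/G.
p = 10/30 = 0.333333.
d = −0.75 · ln(1 − (4/3)·0.333333) = −0.75 · ln(0.555556) = −0.75 · (-0.587786) = 0.4408.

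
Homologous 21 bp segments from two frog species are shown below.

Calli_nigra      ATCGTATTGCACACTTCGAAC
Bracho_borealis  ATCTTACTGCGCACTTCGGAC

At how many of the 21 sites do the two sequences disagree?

4

The sequences differ at positions 4 (G/T), 7 (T/C), 11 (A/G), 19 (A/G).
That gives 4 mismatches out of 21 aligned sites, so the Hamming distance is 4.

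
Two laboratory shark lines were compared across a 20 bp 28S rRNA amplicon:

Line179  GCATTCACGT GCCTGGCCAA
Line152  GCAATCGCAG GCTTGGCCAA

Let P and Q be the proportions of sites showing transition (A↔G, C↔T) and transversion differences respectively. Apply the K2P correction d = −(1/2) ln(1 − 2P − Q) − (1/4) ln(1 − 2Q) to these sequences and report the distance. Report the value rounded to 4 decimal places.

0.3112

Mismatches occur at site 4 (T/A, transversion), site 7 (A/G, transition), site 9 (G/A, transition), site 10 (T/G, transversion), site 13 (C/T, transition).
Of the 5 differences, 3 transitions and 2 transversions over 20 sites: P = 3/20 = 0.150000, Q = 2/20 = 0.100000.
d = −0.5·ln(0.600000) − 0.25·ln(0.800000) = −0.5·(-0.510826) − 0.25·(-0.223144) = 0.3112.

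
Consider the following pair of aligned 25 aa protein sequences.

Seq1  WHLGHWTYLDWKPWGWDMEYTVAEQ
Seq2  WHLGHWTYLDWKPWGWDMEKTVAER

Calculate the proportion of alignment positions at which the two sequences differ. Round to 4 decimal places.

0.0800

Mismatches occur at site 20 (Y→K), site 25 (Q→R).
There are 2 differences over 25 sites, so p = 2/25 = 0.0800.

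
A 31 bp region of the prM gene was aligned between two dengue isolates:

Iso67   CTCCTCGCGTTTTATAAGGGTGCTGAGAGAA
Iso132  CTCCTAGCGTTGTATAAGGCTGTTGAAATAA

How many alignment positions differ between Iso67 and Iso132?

6

Mismatches occur at site 6 (C/A), site 12 (T/G), site 20 (G/C), site 23 (C/T), site 27 (G/A), site 29 (G/T).
That gives 6 mismatches out of 31 aligned sites, so the Hamming distance is 6.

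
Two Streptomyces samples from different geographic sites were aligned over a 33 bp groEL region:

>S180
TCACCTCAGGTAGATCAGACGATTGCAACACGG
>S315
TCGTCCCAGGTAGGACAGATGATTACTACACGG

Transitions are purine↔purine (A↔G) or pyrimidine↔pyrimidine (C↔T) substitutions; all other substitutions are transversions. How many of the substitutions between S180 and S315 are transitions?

Mismatches occur at site 3 (A→G, transition), site 4 (C→T, transition), site 6 (T→C, transition), site 14 (A→G, transition), site 15 (T→A, transversion), site 20 (C→T, transition), site 25 (G→A, transition), site 27 (A→T, transversion).
Of the 8 differences, 6 transitions and 2 transversions, so the answer is 6.

6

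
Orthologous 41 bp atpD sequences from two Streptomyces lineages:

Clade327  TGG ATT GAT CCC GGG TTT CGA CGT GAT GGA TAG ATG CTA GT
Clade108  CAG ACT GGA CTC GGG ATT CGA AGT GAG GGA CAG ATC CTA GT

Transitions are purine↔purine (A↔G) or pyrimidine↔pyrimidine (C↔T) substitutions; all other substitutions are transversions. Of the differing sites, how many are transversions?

5

Differing sites — 1:T/C (Ti); 2:G/A (Ti); 5:T/C (Ti); 8:A/G (Ti); 9:T/A (Tv); 11:C/T (Ti); 16:T/A (Tv); 22:C/A (Tv); 27:T/G (Tv); 31:T/C (Ti); 36:G/C (Tv).
Of the 11 differences, 6 transitions and 5 transversions, so the answer is 5.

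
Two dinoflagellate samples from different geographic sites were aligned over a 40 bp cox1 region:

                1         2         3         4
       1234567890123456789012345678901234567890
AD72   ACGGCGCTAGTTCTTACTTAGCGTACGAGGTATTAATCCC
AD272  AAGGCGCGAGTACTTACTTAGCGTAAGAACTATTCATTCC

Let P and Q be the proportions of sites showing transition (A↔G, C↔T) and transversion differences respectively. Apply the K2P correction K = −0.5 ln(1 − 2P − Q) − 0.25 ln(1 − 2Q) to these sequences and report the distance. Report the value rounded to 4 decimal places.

The sequences differ at positions 2 (C/A, transversion), 8 (T/G, transversion), 12 (T/A, transversion), 26 (C/A, transversion), 29 (G/A, transition), 30 (G/C, transversion), 35 (A/C, transversion), 38 (C/T, transition).
Of the 8 differences, 2 transitions and 6 transversions over 40 sites: P = 2/40 = 0.050000, Q = 6/40 = 0.150000.
d = −0.5·ln(0.750000) − 0.25·ln(0.700000) = −0.5·(-0.287682) − 0.25·(-0.356675) = 0.2330.

0.2330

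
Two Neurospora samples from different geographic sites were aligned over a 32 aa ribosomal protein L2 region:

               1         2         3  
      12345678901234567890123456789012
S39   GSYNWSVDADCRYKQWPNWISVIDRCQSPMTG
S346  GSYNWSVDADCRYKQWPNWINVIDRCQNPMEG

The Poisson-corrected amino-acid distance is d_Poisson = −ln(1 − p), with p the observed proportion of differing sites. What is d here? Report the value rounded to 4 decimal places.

Differing sites — 21:S/N; 28:S/N; 31:T/E.
p = 3/32 = 0.093750.
d = −ln(1 − 0.093750) = −ln(0.906250) = 0.0984.

0.0984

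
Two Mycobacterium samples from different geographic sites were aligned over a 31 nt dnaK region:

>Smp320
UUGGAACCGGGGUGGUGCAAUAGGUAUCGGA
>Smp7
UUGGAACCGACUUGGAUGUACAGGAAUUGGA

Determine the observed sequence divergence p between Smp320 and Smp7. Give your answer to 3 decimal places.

The sequences differ at positions 10 (G/A), 11 (G/C), 12 (G/U), 16 (U/A), 17 (G/U), 18 (C/G), 19 (A/U), 21 (U/C), 25 (U/A), 28 (C/U).
There are 10 differences over 31 sites, so p = 10/31 = 0.323.

0.323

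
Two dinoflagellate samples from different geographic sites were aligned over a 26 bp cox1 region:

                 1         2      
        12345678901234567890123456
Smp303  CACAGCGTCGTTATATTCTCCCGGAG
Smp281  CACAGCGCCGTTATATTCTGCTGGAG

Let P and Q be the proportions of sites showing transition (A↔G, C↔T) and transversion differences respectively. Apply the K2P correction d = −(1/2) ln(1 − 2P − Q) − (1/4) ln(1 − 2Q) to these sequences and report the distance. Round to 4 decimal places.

0.1268

Mismatches occur at site 8 (T→C, transition), site 20 (C→G, transversion), site 22 (C→T, transition).
Of the 3 differences, 2 transitions and 1 transversion over 26 sites: P = 2/26 = 0.076923, Q = 1/26 = 0.038462.
d = −0.5·ln(0.807692) − 0.25·ln(0.923076) = −0.5·(-0.213574) − 0.25·(-0.080044) = 0.1268.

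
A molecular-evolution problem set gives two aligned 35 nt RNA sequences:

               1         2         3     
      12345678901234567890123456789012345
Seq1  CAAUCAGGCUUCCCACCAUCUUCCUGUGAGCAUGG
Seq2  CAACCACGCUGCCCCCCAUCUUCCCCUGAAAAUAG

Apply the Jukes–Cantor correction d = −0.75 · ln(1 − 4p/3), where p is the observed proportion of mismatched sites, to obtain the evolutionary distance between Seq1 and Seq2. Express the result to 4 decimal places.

0.3149

Differing sites — 4:U/C; 7:G/C; 11:U/G; 15:A/C; 25:U/C; 26:G/C; 30:G/A; 31:C/A; 34:G/A.
p = 9/35 = 0.257143.
d = −0.75 · ln(1 − (4/3)·0.257143) = −0.75 · ln(0.657143) = −0.75 · (-0.419854) = 0.3149.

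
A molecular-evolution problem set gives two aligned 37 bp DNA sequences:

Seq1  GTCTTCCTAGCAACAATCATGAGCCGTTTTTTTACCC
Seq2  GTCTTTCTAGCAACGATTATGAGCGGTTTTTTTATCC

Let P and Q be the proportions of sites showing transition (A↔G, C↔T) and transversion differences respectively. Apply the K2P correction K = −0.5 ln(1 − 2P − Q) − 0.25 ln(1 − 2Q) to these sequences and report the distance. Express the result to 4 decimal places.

0.1532

The sequences differ at positions 6 (C/T, transition), 15 (A/G, transition), 18 (C/T, transition), 25 (C/G, transversion), 35 (C/T, transition).
Of the 5 differences, 4 transitions and 1 transversion over 37 sites: P = 4/37 = 0.108108, Q = 1/37 = 0.027027.
d = −0.5·ln(0.756757) − 0.25·ln(0.945946) = −0.5·(-0.278713) − 0.25·(-0.055570) = 0.1532.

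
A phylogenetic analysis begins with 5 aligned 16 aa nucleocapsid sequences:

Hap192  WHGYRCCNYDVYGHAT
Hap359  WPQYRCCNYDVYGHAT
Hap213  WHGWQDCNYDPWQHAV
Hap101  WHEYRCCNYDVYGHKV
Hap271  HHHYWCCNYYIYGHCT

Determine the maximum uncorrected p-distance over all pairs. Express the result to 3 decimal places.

Pairwise Hamming distances:
  Hap192 vs Hap359: 2
  Hap192 vs Hap213: 7
  Hap192 vs Hap101: 3
  Hap192 vs Hap271: 6
  Hap359 vs Hap213: 9
  Hap359 vs Hap101: 4
  Hap359 vs Hap271: 7
  Hap213 vs Hap101: 8
  Hap213 vs Hap271: 11
  Hap101 vs Hap271: 7
The largest is 11 mismatches, between Hap213 and Hap271; p = 11/16 = 0.688.

0.688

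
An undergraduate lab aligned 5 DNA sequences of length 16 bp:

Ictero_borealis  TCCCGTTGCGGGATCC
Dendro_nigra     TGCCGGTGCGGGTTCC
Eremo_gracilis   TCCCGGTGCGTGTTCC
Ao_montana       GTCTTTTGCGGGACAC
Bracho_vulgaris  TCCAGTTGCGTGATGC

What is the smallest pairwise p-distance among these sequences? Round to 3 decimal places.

0.125

Pairwise Hamming distances:
  Ictero_borealis vs Dendro_nigra: 3
  Ictero_borealis vs Eremo_gracilis: 3
  Ictero_borealis vs Ao_montana: 6
  Ictero_borealis vs Bracho_vulgaris: 3
  Dendro_nigra vs Eremo_gracilis: 2
  Dendro_nigra vs Ao_montana: 8
  Dendro_nigra vs Bracho_vulgaris: 6
  Eremo_gracilis vs Ao_montana: 9
  Eremo_gracilis vs Bracho_vulgaris: 4
  Ao_montana vs Bracho_vulgaris: 7
The smallest is 2 mismatches, between Dendro_nigra and Eremo_gracilis; p = 2/16 = 0.125.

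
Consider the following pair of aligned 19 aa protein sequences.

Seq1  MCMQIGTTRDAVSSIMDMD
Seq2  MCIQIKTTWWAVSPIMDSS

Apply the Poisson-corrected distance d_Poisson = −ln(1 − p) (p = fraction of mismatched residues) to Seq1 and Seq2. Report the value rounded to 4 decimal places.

The sequences differ at positions 3 (M/I), 6 (G/K), 9 (R/W), 10 (D/W), 14 (S/P), 18 (M/S), 19 (D/S).
p = 7/19 = 0.368421.
d = −ln(1 − 0.368421) = −ln(0.631579) = 0.4595.

0.4595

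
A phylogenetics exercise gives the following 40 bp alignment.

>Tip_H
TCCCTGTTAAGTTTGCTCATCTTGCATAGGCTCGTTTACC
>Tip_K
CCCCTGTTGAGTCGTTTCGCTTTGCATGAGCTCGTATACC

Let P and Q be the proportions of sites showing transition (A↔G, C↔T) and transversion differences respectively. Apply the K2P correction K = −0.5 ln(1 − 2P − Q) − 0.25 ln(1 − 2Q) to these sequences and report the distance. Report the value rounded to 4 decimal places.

0.4128

Mismatches occur at site 1 (T/C, transition), site 9 (A/G, transition), site 13 (T/C, transition), site 14 (T/G, transversion), site 15 (G/T, transversion), site 16 (C/T, transition), site 19 (A/G, transition), site 20 (T/C, transition), site 21 (C/T, transition), site 28 (A/G, transition), site 29 (G/A, transition), site 36 (T/A, transversion).
Of the 12 differences, 9 transitions and 3 transversions over 40 sites: P = 9/40 = 0.225000, Q = 3/40 = 0.075000.
d = −0.5·ln(0.475000) − 0.25·ln(0.850000) = −0.5·(-0.744440) − 0.25·(-0.162519) = 0.4128.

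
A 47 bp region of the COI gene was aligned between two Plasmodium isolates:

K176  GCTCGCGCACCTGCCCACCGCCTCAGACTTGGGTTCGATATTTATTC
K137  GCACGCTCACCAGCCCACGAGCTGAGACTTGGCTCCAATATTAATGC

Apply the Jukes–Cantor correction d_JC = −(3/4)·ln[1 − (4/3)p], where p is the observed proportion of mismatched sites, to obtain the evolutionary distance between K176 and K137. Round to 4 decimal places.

The sequences differ at positions 3 (T/A), 7 (G/T), 12 (T/A), 19 (C/G), 20 (G/A), 21 (C/G), 24 (C/G), 33 (G/C), 35 (T/C), 37 (G/A), 43 (T/A), 46 (T/G).
p = 12/47 = 0.255319.
d = −0.75 · ln(1 − (4/3)·0.255319) = −0.75 · ln(0.659575) = −0.75 · (-0.416160) = 0.3121.

0.3121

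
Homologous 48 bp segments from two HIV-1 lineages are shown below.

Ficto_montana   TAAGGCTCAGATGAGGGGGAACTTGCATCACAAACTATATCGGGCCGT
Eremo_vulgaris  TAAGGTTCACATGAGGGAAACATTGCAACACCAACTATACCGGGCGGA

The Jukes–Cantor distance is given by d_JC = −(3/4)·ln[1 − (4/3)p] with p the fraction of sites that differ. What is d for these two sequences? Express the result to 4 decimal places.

0.2735

Differing sites — 6:C/T; 10:G/C; 18:G/A; 19:G/A; 21:A/C; 22:C/A; 28:T/A; 32:A/C; 40:T/C; 46:C/G; 48:T/A.
p = 11/48 = 0.229167.
d = −0.75 · ln(1 − (4/3)·0.229167) = −0.75 · ln(0.694444) = −0.75 · (-0.364644) = 0.2735.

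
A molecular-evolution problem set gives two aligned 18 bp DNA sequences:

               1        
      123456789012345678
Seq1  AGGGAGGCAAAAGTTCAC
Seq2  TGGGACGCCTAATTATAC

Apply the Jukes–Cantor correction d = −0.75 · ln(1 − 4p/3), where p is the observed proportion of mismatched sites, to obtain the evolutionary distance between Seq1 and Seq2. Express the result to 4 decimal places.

The sequences differ at positions 1 (A/T), 6 (G/C), 9 (A/C), 10 (A/T), 13 (G/T), 15 (T/A), 16 (C/T).
p = 7/18 = 0.388889.
d = −0.75 · ln(1 − (4/3)·0.388889) = −0.75 · ln(0.481481) = −0.75 · (-0.730889) = 0.5482.

0.5482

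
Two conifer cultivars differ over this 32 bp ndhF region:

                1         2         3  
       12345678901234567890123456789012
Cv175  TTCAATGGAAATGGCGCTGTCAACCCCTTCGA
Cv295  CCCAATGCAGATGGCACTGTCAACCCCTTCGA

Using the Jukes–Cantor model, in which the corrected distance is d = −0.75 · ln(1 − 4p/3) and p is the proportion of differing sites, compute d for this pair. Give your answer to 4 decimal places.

0.1752

Differing sites — 1:T/C; 2:T/C; 8:G/C; 10:A/G; 16:G/A.
p = 5/32 = 0.156250.
d = −0.75 · ln(1 − (4/3)·0.156250) = −0.75 · ln(0.791667) = −0.75 · (-0.233614) = 0.1752.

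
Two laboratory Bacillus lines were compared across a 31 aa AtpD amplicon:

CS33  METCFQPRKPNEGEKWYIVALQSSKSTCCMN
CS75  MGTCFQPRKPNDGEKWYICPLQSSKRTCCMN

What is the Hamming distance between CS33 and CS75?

Mismatches occur at site 2 (E/G), site 12 (E/D), site 19 (V/C), site 20 (A/P), site 26 (S/R).
That gives 5 mismatches out of 31 aligned sites, so the Hamming distance is 5.

5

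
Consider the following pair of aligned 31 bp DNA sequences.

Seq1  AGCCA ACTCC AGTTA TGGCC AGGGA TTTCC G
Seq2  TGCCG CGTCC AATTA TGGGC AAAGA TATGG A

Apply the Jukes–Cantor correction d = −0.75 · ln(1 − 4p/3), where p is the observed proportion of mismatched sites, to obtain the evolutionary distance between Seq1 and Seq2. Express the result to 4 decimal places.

0.5445

Differing sites — 1:A/T; 5:A/G; 6:A/C; 7:C/G; 12:G/A; 19:C/G; 22:G/A; 23:G/A; 27:T/A; 29:C/G; 30:C/G; 31:G/A.
p = 12/31 = 0.387097.
d = −0.75 · ln(1 − (4/3)·0.387097) = −0.75 · ln(0.483871) = −0.75 · (-0.725937) = 0.5445.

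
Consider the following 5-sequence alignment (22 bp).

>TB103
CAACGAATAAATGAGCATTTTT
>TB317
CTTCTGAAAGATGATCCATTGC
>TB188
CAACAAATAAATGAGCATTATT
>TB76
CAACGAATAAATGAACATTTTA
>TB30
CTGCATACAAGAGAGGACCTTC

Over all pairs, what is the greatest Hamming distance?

13

Pairwise Hamming distances:
  TB103 vs TB317: 11
  TB103 vs TB188: 2
  TB103 vs TB76: 2
  TB103 vs TB30: 11
  TB317 vs TB188: 12
  TB317 vs TB76: 11
  TB317 vs TB30: 13
  TB188 vs TB76: 4
  TB188 vs TB30: 11
  TB76 vs TB30: 12
The largest is 13, between TB317 and TB30.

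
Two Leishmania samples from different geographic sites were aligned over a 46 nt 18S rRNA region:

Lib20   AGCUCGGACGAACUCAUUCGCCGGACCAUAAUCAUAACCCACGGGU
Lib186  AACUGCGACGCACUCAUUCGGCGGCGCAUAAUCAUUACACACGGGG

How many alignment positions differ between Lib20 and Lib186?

The sequences differ at positions 2 (G/A), 5 (C/G), 6 (G/C), 11 (A/C), 21 (C/G), 25 (A/C), 26 (C/G), 36 (A/U), 39 (C/A), 46 (U/G).
That gives 10 mismatches out of 46 aligned sites, so the Hamming distance is 10.

10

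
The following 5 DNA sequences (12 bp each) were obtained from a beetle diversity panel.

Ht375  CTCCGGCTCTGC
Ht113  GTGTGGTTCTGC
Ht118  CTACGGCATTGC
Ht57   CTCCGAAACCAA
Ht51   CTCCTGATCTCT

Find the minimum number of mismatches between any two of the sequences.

3

Pairwise Hamming distances:
  Ht375 vs Ht113: 4
  Ht375 vs Ht118: 3
  Ht375 vs Ht57: 6
  Ht375 vs Ht51: 4
  Ht113 vs Ht118: 6
  Ht113 vs Ht57: 9
  Ht113 vs Ht51: 7
  Ht118 vs Ht57: 7
  Ht118 vs Ht51: 7
  Ht57 vs Ht51: 6
The smallest is 3, between Ht375 and Ht118.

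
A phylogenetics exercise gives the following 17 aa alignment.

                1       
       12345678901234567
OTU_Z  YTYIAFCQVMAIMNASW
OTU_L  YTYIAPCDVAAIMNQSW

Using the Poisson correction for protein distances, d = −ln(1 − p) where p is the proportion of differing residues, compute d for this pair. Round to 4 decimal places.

Mismatches occur at site 6 (F↔P), site 8 (Q↔D), site 10 (M↔A), site 15 (A↔Q).
p = 4/17 = 0.235294.
d = −ln(1 − 0.235294) = −ln(0.764706) = 0.2683.

0.2683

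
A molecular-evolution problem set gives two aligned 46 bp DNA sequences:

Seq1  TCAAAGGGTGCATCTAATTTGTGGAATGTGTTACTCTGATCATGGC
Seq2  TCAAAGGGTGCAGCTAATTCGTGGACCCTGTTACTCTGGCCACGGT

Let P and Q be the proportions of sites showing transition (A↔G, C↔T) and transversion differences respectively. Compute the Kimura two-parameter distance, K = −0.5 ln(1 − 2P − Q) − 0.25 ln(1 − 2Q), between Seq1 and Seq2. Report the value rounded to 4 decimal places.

0.2323

Mismatches occur at site 13 (T→G, transversion), site 20 (T→C, transition), site 26 (A→C, transversion), site 27 (T→C, transition), site 28 (G→C, transversion), site 39 (A→G, transition), site 40 (T→C, transition), site 43 (T→C, transition), site 46 (C→T, transition).
Of the 9 differences, 6 transitions and 3 transversions over 46 sites: P = 6/46 = 0.130435, Q = 3/46 = 0.065217.
d = −0.5·ln(0.673913) − 0.25·ln(0.869566) = −0.5·(-0.394654) − 0.25·(-0.139761) = 0.2323.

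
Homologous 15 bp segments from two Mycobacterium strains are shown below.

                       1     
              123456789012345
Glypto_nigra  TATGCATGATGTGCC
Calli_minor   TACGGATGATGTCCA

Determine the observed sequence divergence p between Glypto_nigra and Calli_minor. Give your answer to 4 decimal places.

Differing sites — 3:T/C; 5:C/G; 13:G/C; 15:C/A.
There are 4 differences over 15 sites, so p = 4/15 = 0.2667.

0.2667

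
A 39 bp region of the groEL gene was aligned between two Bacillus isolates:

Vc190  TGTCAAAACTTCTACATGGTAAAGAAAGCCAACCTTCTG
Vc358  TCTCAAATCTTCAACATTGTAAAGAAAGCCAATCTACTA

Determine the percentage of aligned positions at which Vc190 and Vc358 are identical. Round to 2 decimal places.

82.05%

The sequences differ at positions 2 (G/C), 8 (A/T), 13 (T/A), 18 (G/T), 33 (C/T), 36 (T/A), 39 (G/A).
32 of the 39 sites match, so the percent identity is 32/39 × 100 = 82.05%.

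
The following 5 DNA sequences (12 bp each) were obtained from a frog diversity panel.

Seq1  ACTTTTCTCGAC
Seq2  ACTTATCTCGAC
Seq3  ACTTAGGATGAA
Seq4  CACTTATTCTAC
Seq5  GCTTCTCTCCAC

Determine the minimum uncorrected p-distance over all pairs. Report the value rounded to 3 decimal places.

0.083

Pairwise Hamming distances:
  Seq1 vs Seq2: 1
  Seq1 vs Seq3: 6
  Seq1 vs Seq4: 6
  Seq1 vs Seq5: 3
  Seq2 vs Seq3: 5
  Seq2 vs Seq4: 7
  Seq2 vs Seq5: 3
  Seq3 vs Seq4: 10
  Seq3 vs Seq5: 8
  Seq4 vs Seq5: 7
The smallest is 1 mismatch, between Seq1 and Seq2; p = 1/12 = 0.083.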